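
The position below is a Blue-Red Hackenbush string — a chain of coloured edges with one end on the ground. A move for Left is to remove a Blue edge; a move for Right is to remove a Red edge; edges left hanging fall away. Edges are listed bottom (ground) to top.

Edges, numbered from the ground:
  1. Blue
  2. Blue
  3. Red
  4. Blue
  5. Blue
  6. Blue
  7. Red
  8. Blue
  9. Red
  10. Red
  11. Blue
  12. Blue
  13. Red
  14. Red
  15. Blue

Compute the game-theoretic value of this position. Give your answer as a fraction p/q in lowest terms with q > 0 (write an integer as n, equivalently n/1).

15667/8192

Prefix values for Blue Blue Red Blue Blue Blue Red Blue Red Red Blue Blue Red Red Blue via {L|R} + simplicity:
edge 1 of 15 (Blue): { 0 | — } = 1
edge 2 of 15 (Blue): { 0, 1 | — } = 2
edge 3 of 15 (Red): { 0, 1 | 2 } = 3/2
edge 4 of 15 (Blue): { 0, 1, 3/2 | 2 } = 7/4
edge 5 of 15 (Blue): { 0, 1, 3/2, 7/4 | 2 } = 15/8
edge 6 of 15 (Blue): { 0, 1, 3/2, 7/4, 15/8 | 2 } = 31/16
edge 7 of 15 (Red): { 0, 1, 3/2, 7/4, 15/8 | 31/16, 2 } = 61/32
edge 8 of 15 (Blue): { 0, 1, 3/2, 7/4, 15/8, 61/32 | 31/16, 2 } = 123/64
edge 9 of 15 (Red): { 0, 1, 3/2, 7/4, 15/8, 61/32 | 123/64, 31/16, 2 } = 245/128
edge 10 of 15 (Red): { 0, 1, 3/2, 7/4, 15/8, 61/32 | 245/128, 123/64, 31/16, 2 } = 489/256
edge 11 of 15 (Blue): { 0, 1, 3/2, 7/4, 15/8, 61/32, 489/256 | 245/128, 123/64, 31/16, 2 } = 979/512
edge 12 of 15 (Blue): { 0, 1, 3/2, 7/4, 15/8, 61/32, 489/256, 979/512 | 245/128, 123/64, 31/16, 2 } = 1959/1024
edge 13 of 15 (Red): { 0, 1, 3/2, 7/4, 15/8, 61/32, 489/256, 979/512 | 1959/1024, 245/128, 123/64, 31/16, 2 } = 3917/2048
edge 14 of 15 (Red): { 0, 1, 3/2, 7/4, 15/8, 61/32, 489/256, 979/512 | 3917/2048, 1959/1024, 245/128, 123/64, 31/16, 2 } = 7833/4096
edge 15 of 15 (Blue): { 0, 1, 3/2, 7/4, 15/8, 61/32, 489/256, 979/512, 7833/4096 | 3917/2048, 1959/1024, 245/128, 123/64, 31/16, 2 } = 15667/8192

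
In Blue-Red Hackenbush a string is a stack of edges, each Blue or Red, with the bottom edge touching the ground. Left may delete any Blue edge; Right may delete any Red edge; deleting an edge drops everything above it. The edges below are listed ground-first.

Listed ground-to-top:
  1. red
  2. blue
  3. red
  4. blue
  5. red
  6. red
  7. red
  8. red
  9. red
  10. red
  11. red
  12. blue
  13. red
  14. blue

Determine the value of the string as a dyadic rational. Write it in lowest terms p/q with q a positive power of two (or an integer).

Build v(s[:k]) for k = 1..14, string s = red blue red blue red red red red red red red blue red blue.
v_1 [r]  L=[(no moves)]  R=[0]  — -1
v_2 [rb]  L=[-1]  R=[0]  — -1/2
v_3 [rbr]  L=[-1]  R=[-1/2, 0]  — -3/4
v_4 [rbrb]  L=[-1, -3/4]  R=[-1/2, 0]  — -5/8
v_5 [rbrbr]  L=[-1, -3/4]  R=[-5/8, -1/2, 0]  — -11/16
v_6 [rbrbrr]  L=[-1, -3/4]  R=[-11/16, -5/8, -1/2, 0]  — -23/32
v_7 [rbrbrrr]  L=[-1, -3/4]  R=[-23/32, -11/16, -5/8, -1/2, 0]  — -47/64
v_8 [rbrbrrrr]  L=[-1, -3/4]  R=[-47/64, -23/32, -11/16, -5/8, -1/2, 0]  — -95/128
v_9 [rbrbrrrrr]  L=[-1, -3/4]  R=[-95/128, -47/64, -23/32, -11/16, -5/8, -1/2, 0]  — -191/256
v_10 [rbrbrrrrrr]  L=[-1, -3/4]  R=[-191/256, -95/128, -47/64, -23/32, -11/16, -5/8, -1/2, 0]  — -383/512
v_11 [rbrbrrrrrrr]  L=[-1, -3/4]  R=[-383/512, -191/256, -95/128, -47/64, -23/32, -11/16, -5/8, -1/2, 0]  — -767/1024
v_12 [rbrbrrrrrrrb]  L=[-1, -3/4, -767/1024]  R=[-383/512, -191/256, -95/128, -47/64, -23/32, -11/16, -5/8, -1/2, 0]  — -1533/2048
v_13 [rbrbrrrrrrrbr]  L=[-1, -3/4, -767/1024]  R=[-1533/2048, -383/512, -191/256, -95/128, -47/64, -23/32, -11/16, -5/8, -1/2, 0]  — -3067/4096
v_14 [rbrbrrrrrrrbrb]  L=[-1, -3/4, -767/1024, -3067/4096]  R=[-1533/2048, -383/512, -191/256, -95/128, -47/64, -23/32, -11/16, -5/8, -1/2, 0]  — -6133/8192

-6133/8192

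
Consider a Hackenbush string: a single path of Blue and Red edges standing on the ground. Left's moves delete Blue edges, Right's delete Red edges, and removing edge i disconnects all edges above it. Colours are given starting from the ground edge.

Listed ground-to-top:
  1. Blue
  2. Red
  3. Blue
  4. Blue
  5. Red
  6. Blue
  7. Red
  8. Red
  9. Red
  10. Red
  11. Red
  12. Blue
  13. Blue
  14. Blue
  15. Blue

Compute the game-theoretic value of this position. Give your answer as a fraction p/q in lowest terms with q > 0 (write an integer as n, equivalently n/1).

13343/16384

1 of 15 · B · max L 0 · min R +∞ — 1
2 of 15 · BR · max L 0 · min R 1 — 1/2
3 of 15 · BRB · max L 1/2 · min R 1 — 3/4
4 of 15 · BRBB · max L 3/4 · min R 1 — 7/8
5 of 15 · BRBBR · max L 3/4 · min R 7/8 — 13/16
6 of 15 · BRBBRB · max L 13/16 · min R 7/8 — 27/32
7 of 15 · BRBBRBR · max L 13/16 · min R 27/32 — 53/64
8 of 15 · BRBBRBRR · max L 13/16 · min R 53/64 — 105/128
9 of 15 · BRBBRBRRR · max L 13/16 · min R 105/128 — 209/256
10 of 15 · BRBBRBRRRR · max L 13/16 · min R 209/256 — 417/512
11 of 15 · BRBBRBRRRRR · max L 13/16 · min R 417/512 — 833/1024
12 of 15 · BRBBRBRRRRRB · max L 833/1024 · min R 417/512 — 1667/2048
13 of 15 · BRBBRBRRRRRBB · max L 1667/2048 · min R 417/512 — 3335/4096
14 of 15 · BRBBRBRRRRRBBB · max L 3335/4096 · min R 417/512 — 6671/8192
15 of 15 · BRBBRBRRRRRBBBB · max L 6671/8192 · min R 417/512 — 13343/16384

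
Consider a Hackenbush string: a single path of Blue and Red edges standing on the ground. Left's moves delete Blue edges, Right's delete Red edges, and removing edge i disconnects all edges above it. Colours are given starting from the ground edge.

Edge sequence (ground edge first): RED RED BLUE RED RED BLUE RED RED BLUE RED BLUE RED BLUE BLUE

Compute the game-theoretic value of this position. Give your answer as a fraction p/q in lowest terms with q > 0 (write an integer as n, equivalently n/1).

Recurse on prefixes of the 14-edge string RED RED BLUE RED RED BLUE RED RED BLUE RED BLUE RED BLUE BLUE:
val(R) = { — | 0 } — -1
val(RR) = { — | -1,0 } — -2
val(RRB) = { -2 | -1,0 } — -3/2
val(RRBR) = { -2 | -3/2,-1,0 } — -7/4
val(RRBRR) = { -2 | -7/4,-3/2,-1,0 } — -15/8
val(RRBRRB) = { -2,-15/8 | -7/4,-3/2,-1,0 } — -29/16
val(RRBRRBR) = { -2,-15/8 | -29/16,-7/4,-3/2,-1,0 } — -59/32
val(RRBRRBRR) = { -2,-15/8 | -59/32,-29/16,-7/4,-3/2,-1,0 } — -119/64
val(RRBRRBRRB) = { -2,-15/8,-119/64 | -59/32,-29/16,-7/4,-3/2,-1,0 } — -237/128
val(RRBRRBRRBR) = { -2,-15/8,-119/64 | -237/128,-59/32,-29/16,-7/4,-3/2,-1,0 } — -475/256
val(RRBRRBRRBRB) = { -2,-15/8,-119/64,-475/256 | -237/128,-59/32,-29/16,-7/4,-3/2,-1,0 } — -949/512
val(RRBRRBRRBRBR) = { -2,-15/8,-119/64,-475/256 | -949/512,-237/128,-59/32,-29/16,-7/4,-3/2,-1,0 } — -1899/1024
val(RRBRRBRRBRBRB) = { -2,-15/8,-119/64,-475/256,-1899/1024 | -949/512,-237/128,-59/32,-29/16,-7/4,-3/2,-1,0 } — -3797/2048
val(RRBRRBRRBRBRBB) = { -2,-15/8,-119/64,-475/256,-1899/1024,-3797/2048 | -949/512,-237/128,-59/32,-29/16,-7/4,-3/2,-1,0 } — -7593/4096

-7593/4096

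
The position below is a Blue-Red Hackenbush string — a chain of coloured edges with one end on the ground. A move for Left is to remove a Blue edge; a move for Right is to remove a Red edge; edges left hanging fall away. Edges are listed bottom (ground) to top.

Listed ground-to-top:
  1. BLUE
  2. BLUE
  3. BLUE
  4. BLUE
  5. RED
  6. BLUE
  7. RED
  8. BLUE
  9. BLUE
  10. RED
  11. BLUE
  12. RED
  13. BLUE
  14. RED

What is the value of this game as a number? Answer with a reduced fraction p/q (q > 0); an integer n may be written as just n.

3797/1024

G_1 [B]  L=[0]  R=[—]  → 1
G_2 [BB]  L=[0,1]  R=[—]  → 2
G_3 [BBB]  L=[0,1,2]  R=[—]  → 3
G_4 [BBBB]  L=[0,1,2,3]  R=[—]  → 4
G_5 [BBBBR]  L=[0,1,2,3]  R=[4]  → 7/2
G_6 [BBBBRB]  L=[0,1,2,3,7/2]  R=[4]  → 15/4
G_7 [BBBBRBR]  L=[0,1,2,3,7/2]  R=[15/4,4]  → 29/8
G_8 [BBBBRBRB]  L=[0,1,2,3,7/2,29/8]  R=[15/4,4]  → 59/16
G_9 [BBBBRBRBB]  L=[0,1,2,3,7/2,29/8,59/16]  R=[15/4,4]  → 119/32
G_10 [BBBBRBRBBR]  L=[0,1,2,3,7/2,29/8,59/16]  R=[119/32,15/4,4]  → 237/64
G_11 [BBBBRBRBBRB]  L=[0,1,2,3,7/2,29/8,59/16,237/64]  R=[119/32,15/4,4]  → 475/128
G_12 [BBBBRBRBBRBR]  L=[0,1,2,3,7/2,29/8,59/16,237/64]  R=[475/128,119/32,15/4,4]  → 949/256
G_13 [BBBBRBRBBRBRB]  L=[0,1,2,3,7/2,29/8,59/16,237/64,949/256]  R=[475/128,119/32,15/4,4]  → 1899/512
G_14 [BBBBRBRBBRBRBR]  L=[0,1,2,3,7/2,29/8,59/16,237/64,949/256]  R=[1899/512,475/128,119/32,15/4,4]  → 3797/1024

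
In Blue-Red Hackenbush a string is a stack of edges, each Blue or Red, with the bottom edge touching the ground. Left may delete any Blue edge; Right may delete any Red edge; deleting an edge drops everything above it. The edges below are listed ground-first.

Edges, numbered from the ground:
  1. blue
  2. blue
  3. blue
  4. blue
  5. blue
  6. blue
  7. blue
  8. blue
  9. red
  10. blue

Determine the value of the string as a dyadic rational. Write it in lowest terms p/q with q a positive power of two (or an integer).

31/4

Build g(s[:k]) for k = 1..10, string s = blue blue blue blue blue blue blue blue red blue.
step 1: add blue to get b; options L={ 0 } R={ none } -> 1
step 2: add blue to get bb; options L={ 0,1 } R={ none } -> 2
step 3: add blue to get bbb; options L={ 0,1,2 } R={ none } -> 3
step 4: add blue to get bbbb; options L={ 0,1,2,3 } R={ none } -> 4
step 5: add blue to get bbbbb; options L={ 0,1,2,3,4 } R={ none } -> 5
step 6: add blue to get bbbbbb; options L={ 0,1,2,3,4,5 } R={ none } -> 6
step 7: add blue to get bbbbbbb; options L={ 0,1,2,3,4,5,6 } R={ none } -> 7
step 8: add blue to get bbbbbbbb; options L={ 0,1,2,3,4,5,6,7 } R={ none } -> 8
step 9: add red to get bbbbbbbbr; options L={ 0,1,2,3,4,5,6,7 } R={ 8 } -> 15/2
step 10: add blue to get bbbbbbbbrb; options L={ 0,1,2,3,4,5,6,7,15/2 } R={ 8 } -> 31/4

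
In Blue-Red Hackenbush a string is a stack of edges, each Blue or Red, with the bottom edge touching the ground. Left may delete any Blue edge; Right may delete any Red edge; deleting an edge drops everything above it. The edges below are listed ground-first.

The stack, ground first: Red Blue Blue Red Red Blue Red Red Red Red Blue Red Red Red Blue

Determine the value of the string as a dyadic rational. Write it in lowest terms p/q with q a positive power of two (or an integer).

-7133/16384

Build G(s[:k]) for k = 1..15, string s = Red Blue Blue Red Red Blue Red Red Red Red Blue Red Red Red Blue.
R: Left {  }, Right { 0 } = simplest -1
RB: Left { -1 }, Right { 0 } = simplest -1/2
RBB: Left { -1, -1/2 }, Right { 0 } = simplest -1/4
RBBR: Left { -1, -1/2 }, Right { -1/4, 0 } = simplest -3/8
RBBRR: Left { -1, -1/2 }, Right { -3/8, -1/4, 0 } = simplest -7/16
RBBRRB: Left { -1, -1/2, -7/16 }, Right { -3/8, -1/4, 0 } = simplest -13/32
RBBRRBR: Left { -1, -1/2, -7/16 }, Right { -13/32, -3/8, -1/4, 0 } = simplest -27/64
RBBRRBRR: Left { -1, -1/2, -7/16 }, Right { -27/64, -13/32, -3/8, -1/4, 0 } = simplest -55/128
RBBRRBRRR: Left { -1, -1/2, -7/16 }, Right { -55/128, -27/64, -13/32, -3/8, -1/4, 0 } = simplest -111/256
RBBRRBRRRR: Left { -1, -1/2, -7/16 }, Right { -111/256, -55/128, -27/64, -13/32, -3/8, -1/4, 0 } = simplest -223/512
RBBRRBRRRRB: Left { -1, -1/2, -7/16, -223/512 }, Right { -111/256, -55/128, -27/64, -13/32, -3/8, -1/4, 0 } = simplest -445/1024
RBBRRBRRRRBR: Left { -1, -1/2, -7/16, -223/512 }, Right { -445/1024, -111/256, -55/128, -27/64, -13/32, -3/8, -1/4, 0 } = simplest -891/2048
RBBRRBRRRRBRR: Left { -1, -1/2, -7/16, -223/512 }, Right { -891/2048, -445/1024, -111/256, -55/128, -27/64, -13/32, -3/8, -1/4, 0 } = simplest -1783/4096
RBBRRBRRRRBRRR: Left { -1, -1/2, -7/16, -223/512 }, Right { -1783/4096, -891/2048, -445/1024, -111/256, -55/128, -27/64, -13/32, -3/8, -1/4, 0 } = simplest -3567/8192
RBBRRBRRRRBRRRB: Left { -1, -1/2, -7/16, -223/512, -3567/8192 }, Right { -1783/4096, -891/2048, -445/1024, -111/256, -55/128, -27/64, -13/32, -3/8, -1/4, 0 } = simplest -7133/16384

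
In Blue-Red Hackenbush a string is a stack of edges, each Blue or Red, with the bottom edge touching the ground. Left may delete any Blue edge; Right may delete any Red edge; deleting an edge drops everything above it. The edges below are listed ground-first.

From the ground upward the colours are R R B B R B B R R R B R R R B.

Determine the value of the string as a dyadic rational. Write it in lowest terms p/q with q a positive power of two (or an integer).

-10717/8192

Build G(s[:k]) for k = 1..15, string s = R R B B R B B R R R B R R R B.
1 of 15 · R · max L −∞ · min R 0 gives -1
2 of 15 · RR · max L −∞ · min R -1 gives -2
3 of 15 · RRB · max L -2 · min R -1 gives -3/2
4 of 15 · RRBB · max L -3/2 · min R -1 gives -5/4
5 of 15 · RRBBR · max L -3/2 · min R -5/4 gives -11/8
6 of 15 · RRBBRB · max L -11/8 · min R -5/4 gives -21/16
7 of 15 · RRBBRBB · max L -21/16 · min R -5/4 gives -41/32
8 of 15 · RRBBRBBR · max L -21/16 · min R -41/32 gives -83/64
9 of 15 · RRBBRBBRR · max L -21/16 · min R -83/64 gives -167/128
10 of 15 · RRBBRBBRRR · max L -21/16 · min R -167/128 gives -335/256
11 of 15 · RRBBRBBRRRB · max L -335/256 · min R -167/128 gives -669/512
12 of 15 · RRBBRBBRRRBR · max L -335/256 · min R -669/512 gives -1339/1024
13 of 15 · RRBBRBBRRRBRR · max L -335/256 · min R -1339/1024 gives -2679/2048
14 of 15 · RRBBRBBRRRBRRR · max L -335/256 · min R -2679/2048 gives -5359/4096
15 of 15 · RRBBRBBRRRBRRRB · max L -5359/4096 · min R -2679/2048 gives -10717/8192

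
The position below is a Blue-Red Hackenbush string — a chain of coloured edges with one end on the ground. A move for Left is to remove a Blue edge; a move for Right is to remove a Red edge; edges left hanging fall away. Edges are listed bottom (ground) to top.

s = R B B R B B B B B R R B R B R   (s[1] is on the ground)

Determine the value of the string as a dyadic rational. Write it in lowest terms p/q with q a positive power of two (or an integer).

Build G(s[:k]) for k = 1..15, string s = R B B R B B B B B R R B R B R.
G_1 [R]  L=[·]  R=[0]  ⇒ -1
G_2 [RB]  L=[-1]  R=[0]  ⇒ -1/2
G_3 [RBB]  L=[-1; -1/2]  R=[0]  ⇒ -1/4
G_4 [RBBR]  L=[-1; -1/2]  R=[-1/4; 0]  ⇒ -3/8
G_5 [RBBRB]  L=[-1; -1/2; -3/8]  R=[-1/4; 0]  ⇒ -5/16
G_6 [RBBRBB]  L=[-1; -1/2; -3/8; -5/16]  R=[-1/4; 0]  ⇒ -9/32
G_7 [RBBRBBB]  L=[-1; -1/2; -3/8; -5/16; -9/32]  R=[-1/4; 0]  ⇒ -17/64
G_8 [RBBRBBBB]  L=[-1; -1/2; -3/8; -5/16; -9/32; -17/64]  R=[-1/4; 0]  ⇒ -33/128
G_9 [RBBRBBBBB]  L=[-1; -1/2; -3/8; -5/16; -9/32; -17/64; -33/128]  R=[-1/4; 0]  ⇒ -65/256
G_10 [RBBRBBBBBR]  L=[-1; -1/2; -3/8; -5/16; -9/32; -17/64; -33/128]  R=[-65/256; -1/4; 0]  ⇒ -131/512
G_11 [RBBRBBBBBRR]  L=[-1; -1/2; -3/8; -5/16; -9/32; -17/64; -33/128]  R=[-131/512; -65/256; -1/4; 0]  ⇒ -263/1024
G_12 [RBBRBBBBBRRB]  L=[-1; -1/2; -3/8; -5/16; -9/32; -17/64; -33/128; -263/1024]  R=[-131/512; -65/256; -1/4; 0]  ⇒ -525/2048
G_13 [RBBRBBBBBRRBR]  L=[-1; -1/2; -3/8; -5/16; -9/32; -17/64; -33/128; -263/1024]  R=[-525/2048; -131/512; -65/256; -1/4; 0]  ⇒ -1051/4096
G_14 [RBBRBBBBBRRBRB]  L=[-1; -1/2; -3/8; -5/16; -9/32; -17/64; -33/128; -263/1024; -1051/4096]  R=[-525/2048; -131/512; -65/256; -1/4; 0]  ⇒ -2101/8192
G_15 [RBBRBBBBBRRBRBR]  L=[-1; -1/2; -3/8; -5/16; -9/32; -17/64; -33/128; -263/1024; -1051/4096]  R=[-2101/8192; -525/2048; -131/512; -65/256; -1/4; 0]  ⇒ -4203/16384

-4203/16384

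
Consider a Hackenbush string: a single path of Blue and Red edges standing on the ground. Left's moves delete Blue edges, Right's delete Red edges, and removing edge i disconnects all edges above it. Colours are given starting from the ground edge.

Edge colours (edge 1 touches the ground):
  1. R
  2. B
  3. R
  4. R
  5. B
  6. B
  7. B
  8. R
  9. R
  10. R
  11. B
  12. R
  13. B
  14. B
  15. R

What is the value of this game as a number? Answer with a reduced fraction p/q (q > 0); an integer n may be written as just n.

edge 1 of 15 (R): { · | 0 } → -1
edge 2 of 15 (B): { -1 | 0 } → -1/2
edge 3 of 15 (R): { -1 | -1/2 0 } → -3/4
edge 4 of 15 (R): { -1 | -3/4 -1/2 0 } → -7/8
edge 5 of 15 (B): { -1 -7/8 | -3/4 -1/2 0 } → -13/16
edge 6 of 15 (B): { -1 -7/8 -13/16 | -3/4 -1/2 0 } → -25/32
edge 7 of 15 (B): { -1 -7/8 -13/16 -25/32 | -3/4 -1/2 0 } → -49/64
edge 8 of 15 (R): { -1 -7/8 -13/16 -25/32 | -49/64 -3/4 -1/2 0 } → -99/128
edge 9 of 15 (R): { -1 -7/8 -13/16 -25/32 | -99/128 -49/64 -3/4 -1/2 0 } → -199/256
edge 10 of 15 (R): { -1 -7/8 -13/16 -25/32 | -199/256 -99/128 -49/64 -3/4 -1/2 0 } → -399/512
edge 11 of 15 (B): { -1 -7/8 -13/16 -25/32 -399/512 | -199/256 -99/128 -49/64 -3/4 -1/2 0 } → -797/1024
edge 12 of 15 (R): { -1 -7/8 -13/16 -25/32 -399/512 | -797/1024 -199/256 -99/128 -49/64 -3/4 -1/2 0 } → -1595/2048
edge 13 of 15 (B): { -1 -7/8 -13/16 -25/32 -399/512 -1595/2048 | -797/1024 -199/256 -99/128 -49/64 -3/4 -1/2 0 } → -3189/4096
edge 14 of 15 (B): { -1 -7/8 -13/16 -25/32 -399/512 -1595/2048 -3189/4096 | -797/1024 -199/256 -99/128 -49/64 -3/4 -1/2 0 } → -6377/8192
edge 15 of 15 (R): { -1 -7/8 -13/16 -25/32 -399/512 -1595/2048 -3189/4096 | -6377/8192 -797/1024 -199/256 -99/128 -49/64 -3/4 -1/2 0 } → -12755/16384

-12755/16384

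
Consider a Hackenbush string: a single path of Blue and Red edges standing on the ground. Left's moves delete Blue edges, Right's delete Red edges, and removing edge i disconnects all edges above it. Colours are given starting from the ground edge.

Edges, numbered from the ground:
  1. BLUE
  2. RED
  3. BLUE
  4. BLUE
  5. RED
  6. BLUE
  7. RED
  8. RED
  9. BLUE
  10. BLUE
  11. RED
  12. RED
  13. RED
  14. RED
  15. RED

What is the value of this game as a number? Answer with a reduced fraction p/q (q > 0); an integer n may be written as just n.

Recurse on prefixes of the 15-edge string BLUE RED BLUE BLUE RED BLUE RED RED BLUE BLUE RED RED RED RED RED:
1 of 15 · B · max L 0 · min R +∞ = 1
2 of 15 · BR · max L 0 · min R 1 = 1/2
3 of 15 · BRB · max L 1/2 · min R 1 = 3/4
4 of 15 · BRBB · max L 3/4 · min R 1 = 7/8
5 of 15 · BRBBR · max L 3/4 · min R 7/8 = 13/16
6 of 15 · BRBBRB · max L 13/16 · min R 7/8 = 27/32
7 of 15 · BRBBRBR · max L 13/16 · min R 27/32 = 53/64
8 of 15 · BRBBRBRR · max L 13/16 · min R 53/64 = 105/128
9 of 15 · BRBBRBRRB · max L 105/128 · min R 53/64 = 211/256
10 of 15 · BRBBRBRRBB · max L 211/256 · min R 53/64 = 423/512
11 of 15 · BRBBRBRRBBR · max L 211/256 · min R 423/512 = 845/1024
12 of 15 · BRBBRBRRBBRR · max L 211/256 · min R 845/1024 = 1689/2048
13 of 15 · BRBBRBRRBBRRR · max L 211/256 · min R 1689/2048 = 3377/4096
14 of 15 · BRBBRBRRBBRRRR · max L 211/256 · min R 3377/4096 = 6753/8192
15 of 15 · BRBBRBRRBBRRRRR · max L 211/256 · min R 6753/8192 = 13505/16384

13505/16384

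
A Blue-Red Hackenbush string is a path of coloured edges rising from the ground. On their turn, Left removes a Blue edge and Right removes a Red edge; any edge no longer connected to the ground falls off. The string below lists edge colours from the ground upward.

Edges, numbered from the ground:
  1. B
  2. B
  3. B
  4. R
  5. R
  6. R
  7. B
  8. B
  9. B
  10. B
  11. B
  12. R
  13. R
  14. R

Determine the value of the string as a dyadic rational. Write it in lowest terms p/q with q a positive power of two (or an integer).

4593/2048

Recurse on prefixes of the 14-edge string B B B R R R B B B B B R R R:
v(B) = { 0 | ∅ } → 1
v(BB) = { 0; 1 | ∅ } → 2
v(BBB) = { 0; 1; 2 | ∅ } → 3
v(BBBR) = { 0; 1; 2 | 3 } → 5/2
v(BBBRR) = { 0; 1; 2 | 5/2; 3 } → 9/4
v(BBBRRR) = { 0; 1; 2 | 9/4; 5/2; 3 } → 17/8
v(BBBRRRB) = { 0; 1; 2; 17/8 | 9/4; 5/2; 3 } → 35/16
v(BBBRRRBB) = { 0; 1; 2; 17/8; 35/16 | 9/4; 5/2; 3 } → 71/32
v(BBBRRRBBB) = { 0; 1; 2; 17/8; 35/16; 71/32 | 9/4; 5/2; 3 } → 143/64
v(BBBRRRBBBB) = { 0; 1; 2; 17/8; 35/16; 71/32; 143/64 | 9/4; 5/2; 3 } → 287/128
v(BBBRRRBBBBB) = { 0; 1; 2; 17/8; 35/16; 71/32; 143/64; 287/128 | 9/4; 5/2; 3 } → 575/256
v(BBBRRRBBBBBR) = { 0; 1; 2; 17/8; 35/16; 71/32; 143/64; 287/128 | 575/256; 9/4; 5/2; 3 } → 1149/512
v(BBBRRRBBBBBRR) = { 0; 1; 2; 17/8; 35/16; 71/32; 143/64; 287/128 | 1149/512; 575/256; 9/4; 5/2; 3 } → 2297/1024
v(BBBRRRBBBBBRRR) = { 0; 1; 2; 17/8; 35/16; 71/32; 143/64; 287/128 | 2297/1024; 1149/512; 575/256; 9/4; 5/2; 3 } → 4593/2048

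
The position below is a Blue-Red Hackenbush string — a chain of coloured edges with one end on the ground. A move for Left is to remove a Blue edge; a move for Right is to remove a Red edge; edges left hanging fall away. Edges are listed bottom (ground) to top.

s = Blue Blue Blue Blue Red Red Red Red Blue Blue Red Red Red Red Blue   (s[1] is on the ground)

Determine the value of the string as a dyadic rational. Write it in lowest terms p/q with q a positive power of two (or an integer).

6339/2048

g_1 [B]  L=[0]  R=[—]  = 1
g_2 [BB]  L=[0 1]  R=[—]  = 2
g_3 [BBB]  L=[0 1 2]  R=[—]  = 3
g_4 [BBBB]  L=[0 1 2 3]  R=[—]  = 4
g_5 [BBBBR]  L=[0 1 2 3]  R=[4]  = 7/2
g_6 [BBBBRR]  L=[0 1 2 3]  R=[7/2 4]  = 13/4
g_7 [BBBBRRR]  L=[0 1 2 3]  R=[13/4 7/2 4]  = 25/8
g_8 [BBBBRRRR]  L=[0 1 2 3]  R=[25/8 13/4 7/2 4]  = 49/16
g_9 [BBBBRRRRB]  L=[0 1 2 3 49/16]  R=[25/8 13/4 7/2 4]  = 99/32
g_10 [BBBBRRRRBB]  L=[0 1 2 3 49/16 99/32]  R=[25/8 13/4 7/2 4]  = 199/64
g_11 [BBBBRRRRBBR]  L=[0 1 2 3 49/16 99/32]  R=[199/64 25/8 13/4 7/2 4]  = 397/128
g_12 [BBBBRRRRBBRR]  L=[0 1 2 3 49/16 99/32]  R=[397/128 199/64 25/8 13/4 7/2 4]  = 793/256
g_13 [BBBBRRRRBBRRR]  L=[0 1 2 3 49/16 99/32]  R=[793/256 397/128 199/64 25/8 13/4 7/2 4]  = 1585/512
g_14 [BBBBRRRRBBRRRR]  L=[0 1 2 3 49/16 99/32]  R=[1585/512 793/256 397/128 199/64 25/8 13/4 7/2 4]  = 3169/1024
g_15 [BBBBRRRRBBRRRRB]  L=[0 1 2 3 49/16 99/32 3169/1024]  R=[1585/512 793/256 397/128 199/64 25/8 13/4 7/2 4]  = 6339/2048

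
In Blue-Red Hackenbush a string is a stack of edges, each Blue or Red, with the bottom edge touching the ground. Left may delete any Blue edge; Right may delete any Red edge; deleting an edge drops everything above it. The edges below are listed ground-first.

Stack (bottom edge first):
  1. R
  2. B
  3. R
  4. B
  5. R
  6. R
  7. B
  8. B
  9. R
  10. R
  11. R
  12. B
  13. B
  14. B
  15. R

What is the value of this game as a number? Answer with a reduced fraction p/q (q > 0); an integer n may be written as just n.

Prefix values for R B R B R R B B R R R B B B R via {L|R} + simplicity:
value_1 [R]  L=[∅]  R=[0]  => -1
value_2 [RB]  L=[-1]  R=[0]  => -1/2
value_3 [RBR]  L=[-1]  R=[-1/2; 0]  => -3/4
value_4 [RBRB]  L=[-1; -3/4]  R=[-1/2; 0]  => -5/8
value_5 [RBRBR]  L=[-1; -3/4]  R=[-5/8; -1/2; 0]  => -11/16
value_6 [RBRBRR]  L=[-1; -3/4]  R=[-11/16; -5/8; -1/2; 0]  => -23/32
value_7 [RBRBRRB]  L=[-1; -3/4; -23/32]  R=[-11/16; -5/8; -1/2; 0]  => -45/64
value_8 [RBRBRRBB]  L=[-1; -3/4; -23/32; -45/64]  R=[-11/16; -5/8; -1/2; 0]  => -89/128
value_9 [RBRBRRBBR]  L=[-1; -3/4; -23/32; -45/64]  R=[-89/128; -11/16; -5/8; -1/2; 0]  => -179/256
value_10 [RBRBRRBBRR]  L=[-1; -3/4; -23/32; -45/64]  R=[-179/256; -89/128; -11/16; -5/8; -1/2; 0]  => -359/512
value_11 [RBRBRRBBRRR]  L=[-1; -3/4; -23/32; -45/64]  R=[-359/512; -179/256; -89/128; -11/16; -5/8; -1/2; 0]  => -719/1024
value_12 [RBRBRRBBRRRB]  L=[-1; -3/4; -23/32; -45/64; -719/1024]  R=[-359/512; -179/256; -89/128; -11/16; -5/8; -1/2; 0]  => -1437/2048
value_13 [RBRBRRBBRRRBB]  L=[-1; -3/4; -23/32; -45/64; -719/1024; -1437/2048]  R=[-359/512; -179/256; -89/128; -11/16; -5/8; -1/2; 0]  => -2873/4096
value_14 [RBRBRRBBRRRBBB]  L=[-1; -3/4; -23/32; -45/64; -719/1024; -1437/2048; -2873/4096]  R=[-359/512; -179/256; -89/128; -11/16; -5/8; -1/2; 0]  => -5745/8192
value_15 [RBRBRRBBRRRBBBR]  L=[-1; -3/4; -23/32; -45/64; -719/1024; -1437/2048; -2873/4096]  R=[-5745/8192; -359/512; -179/256; -89/128; -11/16; -5/8; -1/2; 0]  => -11491/16384

-11491/16384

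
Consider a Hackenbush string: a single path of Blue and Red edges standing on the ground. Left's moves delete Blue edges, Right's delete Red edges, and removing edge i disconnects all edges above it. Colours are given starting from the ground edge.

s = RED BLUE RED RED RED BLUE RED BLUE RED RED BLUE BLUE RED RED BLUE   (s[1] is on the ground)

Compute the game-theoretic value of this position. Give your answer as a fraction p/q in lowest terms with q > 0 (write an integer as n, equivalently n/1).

step 1: add RED to get R; options L={ · } R={ 0 } — -1
step 2: add BLUE to get RB; options L={ -1 } R={ 0 } — -1/2
step 3: add RED to get RBR; options L={ -1 } R={ -1/2,0 } — -3/4
step 4: add RED to get RBRR; options L={ -1 } R={ -3/4,-1/2,0 } — -7/8
step 5: add RED to get RBRRR; options L={ -1 } R={ -7/8,-3/4,-1/2,0 } — -15/16
step 6: add BLUE to get RBRRRB; options L={ -1,-15/16 } R={ -7/8,-3/4,-1/2,0 } — -29/32
step 7: add RED to get RBRRRBR; options L={ -1,-15/16 } R={ -29/32,-7/8,-3/4,-1/2,0 } — -59/64
step 8: add BLUE to get RBRRRBRB; options L={ -1,-15/16,-59/64 } R={ -29/32,-7/8,-3/4,-1/2,0 } — -117/128
step 9: add RED to get RBRRRBRBR; options L={ -1,-15/16,-59/64 } R={ -117/128,-29/32,-7/8,-3/4,-1/2,0 } — -235/256
step 10: add RED to get RBRRRBRBRR; options L={ -1,-15/16,-59/64 } R={ -235/256,-117/128,-29/32,-7/8,-3/4,-1/2,0 } — -471/512
step 11: add BLUE to get RBRRRBRBRRB; options L={ -1,-15/16,-59/64,-471/512 } R={ -235/256,-117/128,-29/32,-7/8,-3/4,-1/2,0 } — -941/1024
step 12: add BLUE to get RBRRRBRBRRBB; options L={ -1,-15/16,-59/64,-471/512,-941/1024 } R={ -235/256,-117/128,-29/32,-7/8,-3/4,-1/2,0 } — -1881/2048
step 13: add RED to get RBRRRBRBRRBBR; options L={ -1,-15/16,-59/64,-471/512,-941/1024 } R={ -1881/2048,-235/256,-117/128,-29/32,-7/8,-3/4,-1/2,0 } — -3763/4096
step 14: add RED to get RBRRRBRBRRBBRR; options L={ -1,-15/16,-59/64,-471/512,-941/1024 } R={ -3763/4096,-1881/2048,-235/256,-117/128,-29/32,-7/8,-3/4,-1/2,0 } — -7527/8192
step 15: add BLUE to get RBRRRBRBRRBBRRB; options L={ -1,-15/16,-59/64,-471/512,-941/1024,-7527/8192 } R={ -3763/4096,-1881/2048,-235/256,-117/128,-29/32,-7/8,-3/4,-1/2,0 } — -15053/16384

-15053/16384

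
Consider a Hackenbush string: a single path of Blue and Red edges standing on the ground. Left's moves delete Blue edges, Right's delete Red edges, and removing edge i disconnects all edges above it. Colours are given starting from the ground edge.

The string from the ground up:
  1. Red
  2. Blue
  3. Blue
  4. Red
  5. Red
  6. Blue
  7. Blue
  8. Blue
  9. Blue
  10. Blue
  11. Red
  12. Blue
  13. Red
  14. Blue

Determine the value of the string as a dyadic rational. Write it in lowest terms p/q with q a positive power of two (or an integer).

v_1 [R]  L=[none]  R=[0]  → -1
v_2 [RB]  L=[-1]  R=[0]  → -1/2
v_3 [RBB]  L=[-1; -1/2]  R=[0]  → -1/4
v_4 [RBBR]  L=[-1; -1/2]  R=[-1/4; 0]  → -3/8
v_5 [RBBRR]  L=[-1; -1/2]  R=[-3/8; -1/4; 0]  → -7/16
v_6 [RBBRRB]  L=[-1; -1/2; -7/16]  R=[-3/8; -1/4; 0]  → -13/32
v_7 [RBBRRBB]  L=[-1; -1/2; -7/16; -13/32]  R=[-3/8; -1/4; 0]  → -25/64
v_8 [RBBRRBBB]  L=[-1; -1/2; -7/16; -13/32; -25/64]  R=[-3/8; -1/4; 0]  → -49/128
v_9 [RBBRRBBBB]  L=[-1; -1/2; -7/16; -13/32; -25/64; -49/128]  R=[-3/8; -1/4; 0]  → -97/256
v_10 [RBBRRBBBBB]  L=[-1; -1/2; -7/16; -13/32; -25/64; -49/128; -97/256]  R=[-3/8; -1/4; 0]  → -193/512
v_11 [RBBRRBBBBBR]  L=[-1; -1/2; -7/16; -13/32; -25/64; -49/128; -97/256]  R=[-193/512; -3/8; -1/4; 0]  → -387/1024
v_12 [RBBRRBBBBBRB]  L=[-1; -1/2; -7/16; -13/32; -25/64; -49/128; -97/256; -387/1024]  R=[-193/512; -3/8; -1/4; 0]  → -773/2048
v_13 [RBBRRBBBBBRBR]  L=[-1; -1/2; -7/16; -13/32; -25/64; -49/128; -97/256; -387/1024]  R=[-773/2048; -193/512; -3/8; -1/4; 0]  → -1547/4096
v_14 [RBBRRBBBBBRBRB]  L=[-1; -1/2; -7/16; -13/32; -25/64; -49/128; -97/256; -387/1024; -1547/4096]  R=[-773/2048; -193/512; -3/8; -1/4; 0]  → -3093/8192

-3093/8192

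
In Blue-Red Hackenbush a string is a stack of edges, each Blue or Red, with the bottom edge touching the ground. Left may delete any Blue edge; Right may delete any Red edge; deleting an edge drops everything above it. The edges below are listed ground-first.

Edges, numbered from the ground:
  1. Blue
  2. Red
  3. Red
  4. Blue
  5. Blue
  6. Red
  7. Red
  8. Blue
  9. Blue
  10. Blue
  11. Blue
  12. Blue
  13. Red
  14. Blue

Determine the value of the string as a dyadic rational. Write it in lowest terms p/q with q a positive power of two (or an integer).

Prefix values for Blue Red Red Blue Blue Red Red Blue Blue Blue Blue Blue Red Blue via {L|R} + simplicity:
B: Left { 0 }, Right { ∅ } => simplest 1
BR: Left { 0 }, Right { 1 } => simplest 1/2
BRR: Left { 0 }, Right { 1/2, 1 } => simplest 1/4
BRRB: Left { 0, 1/4 }, Right { 1/2, 1 } => simplest 3/8
BRRBB: Left { 0, 1/4, 3/8 }, Right { 1/2, 1 } => simplest 7/16
BRRBBR: Left { 0, 1/4, 3/8 }, Right { 7/16, 1/2, 1 } => simplest 13/32
BRRBBRR: Left { 0, 1/4, 3/8 }, Right { 13/32, 7/16, 1/2, 1 } => simplest 25/64
BRRBBRRB: Left { 0, 1/4, 3/8, 25/64 }, Right { 13/32, 7/16, 1/2, 1 } => simplest 51/128
BRRBBRRBB: Left { 0, 1/4, 3/8, 25/64, 51/128 }, Right { 13/32, 7/16, 1/2, 1 } => simplest 103/256
BRRBBRRBBB: Left { 0, 1/4, 3/8, 25/64, 51/128, 103/256 }, Right { 13/32, 7/16, 1/2, 1 } => simplest 207/512
BRRBBRRBBBB: Left { 0, 1/4, 3/8, 25/64, 51/128, 103/256, 207/512 }, Right { 13/32, 7/16, 1/2, 1 } => simplest 415/1024
BRRBBRRBBBBB: Left { 0, 1/4, 3/8, 25/64, 51/128, 103/256, 207/512, 415/1024 }, Right { 13/32, 7/16, 1/2, 1 } => simplest 831/2048
BRRBBRRBBBBBR: Left { 0, 1/4, 3/8, 25/64, 51/128, 103/256, 207/512, 415/1024 }, Right { 831/2048, 13/32, 7/16, 1/2, 1 } => simplest 1661/4096
BRRBBRRBBBBBRB: Left { 0, 1/4, 3/8, 25/64, 51/128, 103/256, 207/512, 415/1024, 1661/4096 }, Right { 831/2048, 13/32, 7/16, 1/2, 1 } => simplest 3323/8192

3323/8192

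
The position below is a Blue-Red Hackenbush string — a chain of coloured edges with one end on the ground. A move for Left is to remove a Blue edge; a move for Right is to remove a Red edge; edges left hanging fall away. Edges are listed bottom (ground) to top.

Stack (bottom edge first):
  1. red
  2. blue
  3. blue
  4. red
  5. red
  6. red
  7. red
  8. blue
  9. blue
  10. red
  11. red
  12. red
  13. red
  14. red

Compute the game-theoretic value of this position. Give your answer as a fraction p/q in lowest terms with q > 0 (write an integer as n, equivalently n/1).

v_1 [r]  L=[(no moves)]  R=[0]  — -1
v_2 [rb]  L=[-1]  R=[0]  — -1/2
v_3 [rbb]  L=[-1,-1/2]  R=[0]  — -1/4
v_4 [rbbr]  L=[-1,-1/2]  R=[-1/4,0]  — -3/8
v_5 [rbbrr]  L=[-1,-1/2]  R=[-3/8,-1/4,0]  — -7/16
v_6 [rbbrrr]  L=[-1,-1/2]  R=[-7/16,-3/8,-1/4,0]  — -15/32
v_7 [rbbrrrr]  L=[-1,-1/2]  R=[-15/32,-7/16,-3/8,-1/4,0]  — -31/64
v_8 [rbbrrrrb]  L=[-1,-1/2,-31/64]  R=[-15/32,-7/16,-3/8,-1/4,0]  — -61/128
v_9 [rbbrrrrbb]  L=[-1,-1/2,-31/64,-61/128]  R=[-15/32,-7/16,-3/8,-1/4,0]  — -121/256
v_10 [rbbrrrrbbr]  L=[-1,-1/2,-31/64,-61/128]  R=[-121/256,-15/32,-7/16,-3/8,-1/4,0]  — -243/512
v_11 [rbbrrrrbbrr]  L=[-1,-1/2,-31/64,-61/128]  R=[-243/512,-121/256,-15/32,-7/16,-3/8,-1/4,0]  — -487/1024
v_12 [rbbrrrrbbrrr]  L=[-1,-1/2,-31/64,-61/128]  R=[-487/1024,-243/512,-121/256,-15/32,-7/16,-3/8,-1/4,0]  — -975/2048
v_13 [rbbrrrrbbrrrr]  L=[-1,-1/2,-31/64,-61/128]  R=[-975/2048,-487/1024,-243/512,-121/256,-15/32,-7/16,-3/8,-1/4,0]  — -1951/4096
v_14 [rbbrrrrbbrrrrr]  L=[-1,-1/2,-31/64,-61/128]  R=[-1951/4096,-975/2048,-487/1024,-243/512,-121/256,-15/32,-7/16,-3/8,-1/4,0]  — -3903/8192

-3903/8192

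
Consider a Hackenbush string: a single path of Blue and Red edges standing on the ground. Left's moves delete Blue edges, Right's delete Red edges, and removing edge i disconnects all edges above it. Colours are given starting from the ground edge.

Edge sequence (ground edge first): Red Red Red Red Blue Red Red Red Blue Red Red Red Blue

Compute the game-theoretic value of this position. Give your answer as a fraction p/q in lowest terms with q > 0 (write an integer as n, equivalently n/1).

Build g(s[:k]) for k = 1..13, string s = Red Red Red Red Blue Red Red Red Blue Red Red Red Blue.
step 1: add Red to get R; options L={ ∅ } R={ 0 } → -1
step 2: add Red to get RR; options L={ ∅ } R={ -1 0 } → -2
step 3: add Red to get RRR; options L={ ∅ } R={ -2 -1 0 } → -3
step 4: add Red to get RRRR; options L={ ∅ } R={ -3 -2 -1 0 } → -4
step 5: add Blue to get RRRRB; options L={ -4 } R={ -3 -2 -1 0 } → -7/2
step 6: add Red to get RRRRBR; options L={ -4 } R={ -7/2 -3 -2 -1 0 } → -15/4
step 7: add Red to get RRRRBRR; options L={ -4 } R={ -15/4 -7/2 -3 -2 -1 0 } → -31/8
step 8: add Red to get RRRRBRRR; options L={ -4 } R={ -31/8 -15/4 -7/2 -3 -2 -1 0 } → -63/16
step 9: add Blue to get RRRRBRRRB; options L={ -4 -63/16 } R={ -31/8 -15/4 -7/2 -3 -2 -1 0 } → -125/32
step 10: add Red to get RRRRBRRRBR; options L={ -4 -63/16 } R={ -125/32 -31/8 -15/4 -7/2 -3 -2 -1 0 } → -251/64
step 11: add Red to get RRRRBRRRBRR; options L={ -4 -63/16 } R={ -251/64 -125/32 -31/8 -15/4 -7/2 -3 -2 -1 0 } → -503/128
step 12: add Red to get RRRRBRRRBRRR; options L={ -4 -63/16 } R={ -503/128 -251/64 -125/32 -31/8 -15/4 -7/2 -3 -2 -1 0 } → -1007/256
step 13: add Blue to get RRRRBRRRBRRRB; options L={ -4 -63/16 -1007/256 } R={ -503/128 -251/64 -125/32 -31/8 -15/4 -7/2 -3 -2 -1 0 } → -2013/512

-2013/512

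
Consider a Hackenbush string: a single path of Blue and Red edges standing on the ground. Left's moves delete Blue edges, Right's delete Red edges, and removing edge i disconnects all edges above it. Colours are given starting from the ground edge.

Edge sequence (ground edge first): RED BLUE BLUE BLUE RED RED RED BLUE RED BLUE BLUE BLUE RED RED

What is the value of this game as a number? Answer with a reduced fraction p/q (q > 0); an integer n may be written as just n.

-1863/8192

Build G(s[:k]) for k = 1..14, string s = RED BLUE BLUE BLUE RED RED RED BLUE RED BLUE BLUE BLUE RED RED.
G_1 [R]  L=[∅]  R=[0]  so -1
G_2 [RB]  L=[-1]  R=[0]  so -1/2
G_3 [RBB]  L=[-1,-1/2]  R=[0]  so -1/4
G_4 [RBBB]  L=[-1,-1/2,-1/4]  R=[0]  so -1/8
G_5 [RBBBR]  L=[-1,-1/2,-1/4]  R=[-1/8,0]  so -3/16
G_6 [RBBBRR]  L=[-1,-1/2,-1/4]  R=[-3/16,-1/8,0]  so -7/32
G_7 [RBBBRRR]  L=[-1,-1/2,-1/4]  R=[-7/32,-3/16,-1/8,0]  so -15/64
G_8 [RBBBRRRB]  L=[-1,-1/2,-1/4,-15/64]  R=[-7/32,-3/16,-1/8,0]  so -29/128
G_9 [RBBBRRRBR]  L=[-1,-1/2,-1/4,-15/64]  R=[-29/128,-7/32,-3/16,-1/8,0]  so -59/256
G_10 [RBBBRRRBRB]  L=[-1,-1/2,-1/4,-15/64,-59/256]  R=[-29/128,-7/32,-3/16,-1/8,0]  so -117/512
G_11 [RBBBRRRBRBB]  L=[-1,-1/2,-1/4,-15/64,-59/256,-117/512]  R=[-29/128,-7/32,-3/16,-1/8,0]  so -233/1024
G_12 [RBBBRRRBRBBB]  L=[-1,-1/2,-1/4,-15/64,-59/256,-117/512,-233/1024]  R=[-29/128,-7/32,-3/16,-1/8,0]  so -465/2048
G_13 [RBBBRRRBRBBBR]  L=[-1,-1/2,-1/4,-15/64,-59/256,-117/512,-233/1024]  R=[-465/2048,-29/128,-7/32,-3/16,-1/8,0]  so -931/4096
G_14 [RBBBRRRBRBBBRR]  L=[-1,-1/2,-1/4,-15/64,-59/256,-117/512,-233/1024]  R=[-931/4096,-465/2048,-29/128,-7/32,-3/16,-1/8,0]  so -1863/8192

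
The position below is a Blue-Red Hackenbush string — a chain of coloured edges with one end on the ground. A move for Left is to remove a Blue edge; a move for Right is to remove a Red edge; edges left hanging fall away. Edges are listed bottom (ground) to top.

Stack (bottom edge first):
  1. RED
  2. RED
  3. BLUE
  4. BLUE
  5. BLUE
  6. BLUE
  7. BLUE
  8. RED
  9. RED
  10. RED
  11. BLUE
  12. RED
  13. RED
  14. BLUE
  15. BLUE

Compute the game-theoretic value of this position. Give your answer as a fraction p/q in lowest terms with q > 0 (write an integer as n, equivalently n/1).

-8665/8192

step 1: add RED to get R; options L={ — } R={ 0 } => -1
step 2: add RED to get RR; options L={ — } R={ -1; 0 } => -2
step 3: add BLUE to get RRB; options L={ -2 } R={ -1; 0 } => -3/2
step 4: add BLUE to get RRBB; options L={ -2; -3/2 } R={ -1; 0 } => -5/4
step 5: add BLUE to get RRBBB; options L={ -2; -3/2; -5/4 } R={ -1; 0 } => -9/8
step 6: add BLUE to get RRBBBB; options L={ -2; -3/2; -5/4; -9/8 } R={ -1; 0 } => -17/16
step 7: add BLUE to get RRBBBBB; options L={ -2; -3/2; -5/4; -9/8; -17/16 } R={ -1; 0 } => -33/32
step 8: add RED to get RRBBBBBR; options L={ -2; -3/2; -5/4; -9/8; -17/16 } R={ -33/32; -1; 0 } => -67/64
step 9: add RED to get RRBBBBBRR; options L={ -2; -3/2; -5/4; -9/8; -17/16 } R={ -67/64; -33/32; -1; 0 } => -135/128
step 10: add RED to get RRBBBBBRRR; options L={ -2; -3/2; -5/4; -9/8; -17/16 } R={ -135/128; -67/64; -33/32; -1; 0 } => -271/256
step 11: add BLUE to get RRBBBBBRRRB; options L={ -2; -3/2; -5/4; -9/8; -17/16; -271/256 } R={ -135/128; -67/64; -33/32; -1; 0 } => -541/512
step 12: add RED to get RRBBBBBRRRBR; options L={ -2; -3/2; -5/4; -9/8; -17/16; -271/256 } R={ -541/512; -135/128; -67/64; -33/32; -1; 0 } => -1083/1024
step 13: add RED to get RRBBBBBRRRBRR; options L={ -2; -3/2; -5/4; -9/8; -17/16; -271/256 } R={ -1083/1024; -541/512; -135/128; -67/64; -33/32; -1; 0 } => -2167/2048
step 14: add BLUE to get RRBBBBBRRRBRRB; options L={ -2; -3/2; -5/4; -9/8; -17/16; -271/256; -2167/2048 } R={ -1083/1024; -541/512; -135/128; -67/64; -33/32; -1; 0 } => -4333/4096
step 15: add BLUE to get RRBBBBBRRRBRRBB; options L={ -2; -3/2; -5/4; -9/8; -17/16; -271/256; -2167/2048; -4333/4096 } R={ -1083/1024; -541/512; -135/128; -67/64; -33/32; -1; 0 } => -8665/8192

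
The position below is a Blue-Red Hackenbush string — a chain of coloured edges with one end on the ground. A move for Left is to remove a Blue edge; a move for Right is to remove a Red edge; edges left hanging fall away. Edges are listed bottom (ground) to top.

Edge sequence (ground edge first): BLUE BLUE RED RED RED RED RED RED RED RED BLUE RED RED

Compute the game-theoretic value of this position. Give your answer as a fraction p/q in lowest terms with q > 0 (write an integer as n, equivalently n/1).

2057/2048

Build G(s[:k]) for k = 1..13, string s = BLUE BLUE RED RED RED RED RED RED RED RED BLUE RED RED.
G_1 [B]  L=[0]  R=[—]  gives 1
G_2 [BB]  L=[0,1]  R=[—]  gives 2
G_3 [BBR]  L=[0,1]  R=[2]  gives 3/2
G_4 [BBRR]  L=[0,1]  R=[3/2,2]  gives 5/4
G_5 [BBRRR]  L=[0,1]  R=[5/4,3/2,2]  gives 9/8
G_6 [BBRRRR]  L=[0,1]  R=[9/8,5/4,3/2,2]  gives 17/16
G_7 [BBRRRRR]  L=[0,1]  R=[17/16,9/8,5/4,3/2,2]  gives 33/32
G_8 [BBRRRRRR]  L=[0,1]  R=[33/32,17/16,9/8,5/4,3/2,2]  gives 65/64
G_9 [BBRRRRRRR]  L=[0,1]  R=[65/64,33/32,17/16,9/8,5/4,3/2,2]  gives 129/128
G_10 [BBRRRRRRRR]  L=[0,1]  R=[129/128,65/64,33/32,17/16,9/8,5/4,3/2,2]  gives 257/256
G_11 [BBRRRRRRRRB]  L=[0,1,257/256]  R=[129/128,65/64,33/32,17/16,9/8,5/4,3/2,2]  gives 515/512
G_12 [BBRRRRRRRRBR]  L=[0,1,257/256]  R=[515/512,129/128,65/64,33/32,17/16,9/8,5/4,3/2,2]  gives 1029/1024
G_13 [BBRRRRRRRRBRR]  L=[0,1,257/256]  R=[1029/1024,515/512,129/128,65/64,33/32,17/16,9/8,5/4,3/2,2]  gives 2057/2048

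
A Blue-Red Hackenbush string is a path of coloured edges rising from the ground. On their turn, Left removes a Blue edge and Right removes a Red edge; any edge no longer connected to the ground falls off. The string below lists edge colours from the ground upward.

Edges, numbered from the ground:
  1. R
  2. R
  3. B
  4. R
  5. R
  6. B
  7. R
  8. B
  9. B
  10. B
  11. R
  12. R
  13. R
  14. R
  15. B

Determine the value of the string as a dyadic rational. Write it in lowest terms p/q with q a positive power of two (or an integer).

-14909/8192

Recurse on prefixes of the 15-edge string R R B R R B R B B B R R R R B:
v(R) = { · | 0 } => -1
v(RR) = { · | -1; 0 } => -2
v(RRB) = { -2 | -1; 0 } => -3/2
v(RRBR) = { -2 | -3/2; -1; 0 } => -7/4
v(RRBRR) = { -2 | -7/4; -3/2; -1; 0 } => -15/8
v(RRBRRB) = { -2; -15/8 | -7/4; -3/2; -1; 0 } => -29/16
v(RRBRRBR) = { -2; -15/8 | -29/16; -7/4; -3/2; -1; 0 } => -59/32
v(RRBRRBRB) = { -2; -15/8; -59/32 | -29/16; -7/4; -3/2; -1; 0 } => -117/64
v(RRBRRBRBB) = { -2; -15/8; -59/32; -117/64 | -29/16; -7/4; -3/2; -1; 0 } => -233/128
v(RRBRRBRBBB) = { -2; -15/8; -59/32; -117/64; -233/128 | -29/16; -7/4; -3/2; -1; 0 } => -465/256
v(RRBRRBRBBBR) = { -2; -15/8; -59/32; -117/64; -233/128 | -465/256; -29/16; -7/4; -3/2; -1; 0 } => -931/512
v(RRBRRBRBBBRR) = { -2; -15/8; -59/32; -117/64; -233/128 | -931/512; -465/256; -29/16; -7/4; -3/2; -1; 0 } => -1863/1024
v(RRBRRBRBBBRRR) = { -2; -15/8; -59/32; -117/64; -233/128 | -1863/1024; -931/512; -465/256; -29/16; -7/4; -3/2; -1; 0 } => -3727/2048
v(RRBRRBRBBBRRRR) = { -2; -15/8; -59/32; -117/64; -233/128 | -3727/2048; -1863/1024; -931/512; -465/256; -29/16; -7/4; -3/2; -1; 0 } => -7455/4096
v(RRBRRBRBBBRRRRB) = { -2; -15/8; -59/32; -117/64; -233/128; -7455/4096 | -3727/2048; -1863/1024; -931/512; -465/256; -29/16; -7/4; -3/2; -1; 0 } => -14909/8192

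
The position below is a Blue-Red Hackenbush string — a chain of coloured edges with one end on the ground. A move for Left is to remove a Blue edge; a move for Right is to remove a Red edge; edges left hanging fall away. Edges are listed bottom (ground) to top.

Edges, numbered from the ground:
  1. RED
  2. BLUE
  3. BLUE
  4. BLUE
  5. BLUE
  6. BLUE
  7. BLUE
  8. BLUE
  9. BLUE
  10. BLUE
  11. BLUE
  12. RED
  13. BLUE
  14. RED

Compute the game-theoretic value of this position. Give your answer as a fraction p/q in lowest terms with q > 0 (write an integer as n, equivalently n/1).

Build value(s[:k]) for k = 1..14, string s = RED BLUE BLUE BLUE BLUE BLUE BLUE BLUE BLUE BLUE BLUE RED BLUE RED.
edge 1 of 14 (RED): { ∅ | 0 } -> -1
edge 2 of 14 (BLUE): { -1 | 0 } -> -1/2
edge 3 of 14 (BLUE): { -1; -1/2 | 0 } -> -1/4
edge 4 of 14 (BLUE): { -1; -1/2; -1/4 | 0 } -> -1/8
edge 5 of 14 (BLUE): { -1; -1/2; -1/4; -1/8 | 0 } -> -1/16
edge 6 of 14 (BLUE): { -1; -1/2; -1/4; -1/8; -1/16 | 0 } -> -1/32
edge 7 of 14 (BLUE): { -1; -1/2; -1/4; -1/8; -1/16; -1/32 | 0 } -> -1/64
edge 8 of 14 (BLUE): { -1; -1/2; -1/4; -1/8; -1/16; -1/32; -1/64 | 0 } -> -1/128
edge 9 of 14 (BLUE): { -1; -1/2; -1/4; -1/8; -1/16; -1/32; -1/64; -1/128 | 0 } -> -1/256
edge 10 of 14 (BLUE): { -1; -1/2; -1/4; -1/8; -1/16; -1/32; -1/64; -1/128; -1/256 | 0 } -> -1/512
edge 11 of 14 (BLUE): { -1; -1/2; -1/4; -1/8; -1/16; -1/32; -1/64; -1/128; -1/256; -1/512 | 0 } -> -1/1024
edge 12 of 14 (RED): { -1; -1/2; -1/4; -1/8; -1/16; -1/32; -1/64; -1/128; -1/256; -1/512 | -1/1024; 0 } -> -3/2048
edge 13 of 14 (BLUE): { -1; -1/2; -1/4; -1/8; -1/16; -1/32; -1/64; -1/128; -1/256; -1/512; -3/2048 | -1/1024; 0 } -> -5/4096
edge 14 of 14 (RED): { -1; -1/2; -1/4; -1/8; -1/16; -1/32; -1/64; -1/128; -1/256; -1/512; -3/2048 | -5/4096; -1/1024; 0 } -> -11/8192

-11/8192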